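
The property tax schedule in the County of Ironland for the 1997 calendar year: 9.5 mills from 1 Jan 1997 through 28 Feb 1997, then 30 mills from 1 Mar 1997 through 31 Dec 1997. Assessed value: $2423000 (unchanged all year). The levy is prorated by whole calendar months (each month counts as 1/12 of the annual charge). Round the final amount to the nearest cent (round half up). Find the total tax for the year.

1 Jan – 28 Feb 1997: 2 months at 9.5 mills → $2423000 × 0.95% × 2/12 = $3836.4167
1 Mar – 31 Dec 1997: 10 months at 30 mills → $2423000 × 3% × 10/12 = $60575.0000
Total = $64411.4167

$64411.42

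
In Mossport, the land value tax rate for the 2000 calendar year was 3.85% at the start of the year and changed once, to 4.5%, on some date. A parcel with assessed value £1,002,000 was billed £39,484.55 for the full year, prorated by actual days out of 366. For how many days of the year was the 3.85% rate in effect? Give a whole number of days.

Let d = days at the first rate; then 366 − d days at the second rate.
£1,002,000 × [3.85%·d + 4.5%·(366−d)] / 366 = £39,484.55
Solving gives d = 315, so the new rate took effect on 11 Nov 2000.

315 days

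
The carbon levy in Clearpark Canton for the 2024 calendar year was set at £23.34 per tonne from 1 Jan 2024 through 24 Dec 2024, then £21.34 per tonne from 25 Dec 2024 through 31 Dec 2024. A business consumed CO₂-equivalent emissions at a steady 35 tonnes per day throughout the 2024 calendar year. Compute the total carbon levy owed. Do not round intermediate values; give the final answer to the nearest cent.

1 Jan – 24 Dec 2024: 359 days × 35 tonnes/day = 12,565 tonnes at £23.34/tonne → £293267.10
25 Dec – 31 Dec 2024: 7 days × 35 tonnes/day = 245 tonnes at £21.34/tonne → £5228.30

£298495.40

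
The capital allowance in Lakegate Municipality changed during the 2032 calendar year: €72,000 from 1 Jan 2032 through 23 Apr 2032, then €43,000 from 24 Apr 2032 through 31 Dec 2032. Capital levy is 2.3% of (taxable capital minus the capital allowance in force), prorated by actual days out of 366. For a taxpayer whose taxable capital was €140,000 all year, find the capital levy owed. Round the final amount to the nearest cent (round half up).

1 Jan – 23 Apr 2032: 114 days, exemption €72,000 → (€140,000 − €72,000) × 2.3% × 114/366 = €487.1475
24 Apr – 31 Dec 2032: 252 days, exemption €43,000 → (€140,000 − €43,000) × 2.3% × 252/366 = €1,536.0984
Total = €2,023.2459

€2,023.25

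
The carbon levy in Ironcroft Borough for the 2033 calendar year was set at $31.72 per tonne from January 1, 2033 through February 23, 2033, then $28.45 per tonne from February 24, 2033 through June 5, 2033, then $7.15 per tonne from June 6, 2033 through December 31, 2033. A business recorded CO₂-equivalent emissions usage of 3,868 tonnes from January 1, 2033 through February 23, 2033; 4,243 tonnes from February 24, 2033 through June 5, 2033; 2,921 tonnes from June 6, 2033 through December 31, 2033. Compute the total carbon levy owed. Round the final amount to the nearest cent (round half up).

$264,291.46

January 1 – February 23, 2033: 3,868 tonnes at $31.72/tonne → $122,692.96
February 24 – June 5, 2033: 4,243 tonnes at $28.45/tonne → $120,713.35
June 6 – December 31, 2033: 2,921 tonnes at $7.15/tonne → $20,885.15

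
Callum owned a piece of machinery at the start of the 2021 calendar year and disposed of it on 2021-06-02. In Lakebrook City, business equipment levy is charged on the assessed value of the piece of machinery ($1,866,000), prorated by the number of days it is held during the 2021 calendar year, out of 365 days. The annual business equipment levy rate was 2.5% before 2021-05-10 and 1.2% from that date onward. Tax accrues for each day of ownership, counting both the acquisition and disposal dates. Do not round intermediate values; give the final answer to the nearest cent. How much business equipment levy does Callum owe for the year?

2021-01-01 to 2021-05-09: 129 days at 2.5% → $1,866,000 × 2.5% × 129/365 = $16,487.2603
2021-05-10 to 2021-06-02: 24 days at 1.2% → $1,866,000 × 1.2% × 24/365 = $1,472.3507
Total = $17,959.6110

$17,959.61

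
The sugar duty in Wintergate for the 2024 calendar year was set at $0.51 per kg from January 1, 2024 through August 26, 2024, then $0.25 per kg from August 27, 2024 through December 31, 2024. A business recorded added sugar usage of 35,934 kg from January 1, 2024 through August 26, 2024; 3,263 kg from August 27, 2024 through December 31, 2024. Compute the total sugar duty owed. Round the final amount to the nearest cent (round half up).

January 1 – August 26, 2024: 35,934 kg at $0.51/kg → $18,326.34
August 27 – December 31, 2024: 3,263 kg at $0.25/kg → $815.75

$19,142.09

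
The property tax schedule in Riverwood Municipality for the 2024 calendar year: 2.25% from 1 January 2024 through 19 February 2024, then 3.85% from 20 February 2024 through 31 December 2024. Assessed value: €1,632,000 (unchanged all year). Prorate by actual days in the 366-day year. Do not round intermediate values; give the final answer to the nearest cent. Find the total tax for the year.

1 January – 19 February 2024: 50 days at 2.25% → €1,632,000 × 2.25% × 50/366 = €5,016.3934
20 February – 31 December 2024: 316 days at 3.85% → €1,632,000 × 3.85% × 316/366 = €54,248.3934
Total = €59,264.7869

€59,264.79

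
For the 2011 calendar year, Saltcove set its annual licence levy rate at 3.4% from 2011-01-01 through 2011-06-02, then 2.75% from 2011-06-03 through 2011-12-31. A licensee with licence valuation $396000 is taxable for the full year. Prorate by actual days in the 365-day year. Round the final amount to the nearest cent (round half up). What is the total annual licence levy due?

2011-01-01 to 2011-06-02: 153 days at 3.4% → $396000 × 3.4% × 153/365 = $5643.8137
2011-06-03 to 2011-12-31: 212 days at 2.75% → $396000 × 2.75% × 212/365 = $6325.1507
Total = $11968.9644

$11968.96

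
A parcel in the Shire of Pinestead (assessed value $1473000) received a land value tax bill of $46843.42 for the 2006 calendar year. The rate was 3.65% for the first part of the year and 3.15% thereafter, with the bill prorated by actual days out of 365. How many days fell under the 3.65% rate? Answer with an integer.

22 days

Let d = days at the first rate; then 365 − d days at the second rate.
$1473000 × [3.65%·d + 3.15%·(365−d)] / 365 = $46843.42
Solving gives d = 22, so the new rate took effect on 23 Jan 2006.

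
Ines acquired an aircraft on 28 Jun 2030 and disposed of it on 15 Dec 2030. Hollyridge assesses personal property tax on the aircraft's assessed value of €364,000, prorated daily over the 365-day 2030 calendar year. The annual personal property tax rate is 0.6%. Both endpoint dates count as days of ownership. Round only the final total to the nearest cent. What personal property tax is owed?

Days held (28 Jun – 15 Dec 2030): 171 out of 365
Tax = €364,000 × 0.6% × 171/365 = €1,023.1890

€1,023.19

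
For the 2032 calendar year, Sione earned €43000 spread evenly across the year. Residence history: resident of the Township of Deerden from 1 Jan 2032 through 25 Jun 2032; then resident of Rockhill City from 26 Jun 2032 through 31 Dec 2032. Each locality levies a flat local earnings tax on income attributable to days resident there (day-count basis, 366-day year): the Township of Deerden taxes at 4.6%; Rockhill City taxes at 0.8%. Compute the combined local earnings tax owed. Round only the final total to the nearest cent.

€1134.21

The Township of Deerden, 1 Jan – 25 Jun 2032: 177 days → €43000 × 4.6% × 177/366 = €956.5738
Rockhill City, 26 Jun – 31 Dec 2032: 189 days → €43000 × 0.8% × 189/366 = €177.6393
Total = €1134.2131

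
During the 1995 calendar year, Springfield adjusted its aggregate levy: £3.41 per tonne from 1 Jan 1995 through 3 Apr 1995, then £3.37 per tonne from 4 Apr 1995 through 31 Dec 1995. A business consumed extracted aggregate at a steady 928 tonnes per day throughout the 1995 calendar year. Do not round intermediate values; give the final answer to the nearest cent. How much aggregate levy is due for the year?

1 Jan – 3 Apr 1995: 93 days × 928 tonnes/day = 86,304 tonnes at £3.41/tonne → £294,296.64
4 Apr – 31 Dec 1995: 272 days × 928 tonnes/day = 252,416 tonnes at £3.37/tonne → £850,641.92

£1,144,938.56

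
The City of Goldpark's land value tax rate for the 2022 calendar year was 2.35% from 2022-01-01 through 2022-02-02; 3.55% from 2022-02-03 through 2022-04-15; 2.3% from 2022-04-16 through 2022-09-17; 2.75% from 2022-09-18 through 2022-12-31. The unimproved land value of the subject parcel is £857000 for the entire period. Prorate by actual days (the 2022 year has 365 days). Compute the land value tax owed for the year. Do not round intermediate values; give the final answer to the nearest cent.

£22972.30

2022-01-01 to 2022-02-02: 33 days at 2.35% → £857000 × 2.35% × 33/365 = £1820.8315
2022-02-03 to 2022-04-15: 72 days at 3.55% → £857000 × 3.55% × 72/365 = £6001.3479
2022-04-16 to 2022-09-17: 155 days at 2.3% → £857000 × 2.3% × 155/365 = £8370.4247
2022-09-18 to 2022-12-31: 105 days at 2.75% → £857000 × 2.75% × 105/365 = £6779.6918
Total = £22972.2959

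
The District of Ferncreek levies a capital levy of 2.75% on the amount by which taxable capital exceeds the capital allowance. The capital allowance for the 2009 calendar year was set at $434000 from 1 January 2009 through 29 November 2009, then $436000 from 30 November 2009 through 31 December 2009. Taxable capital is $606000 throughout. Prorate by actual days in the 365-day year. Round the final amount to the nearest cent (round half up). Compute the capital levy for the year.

1 January – 29 November 2009: 333 days, exemption $434000 → ($606000 − $434000) × 2.75% × 333/365 = $4315.3151
30 November – 31 December 2009: 32 days, exemption $436000 → ($606000 − $436000) × 2.75% × 32/365 = $409.8630
Total = $4725.1781

$4725.18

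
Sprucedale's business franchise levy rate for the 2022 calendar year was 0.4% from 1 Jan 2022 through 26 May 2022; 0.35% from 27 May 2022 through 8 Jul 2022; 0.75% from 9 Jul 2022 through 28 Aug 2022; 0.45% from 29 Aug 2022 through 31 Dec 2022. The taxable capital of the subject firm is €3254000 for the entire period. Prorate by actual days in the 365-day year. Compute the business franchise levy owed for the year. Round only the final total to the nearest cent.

€14972.86

1 Jan – 26 May 2022: 146 days at 0.4% → €3254000 × 0.4% × 146/365 = €5206.4000
27 May – 8 Jul 2022: 43 days at 0.35% → €3254000 × 0.35% × 43/365 = €1341.7178
9 Jul – 28 Aug 2022: 51 days at 0.75% → €3254000 × 0.75% × 51/365 = €3410.0137
29 Aug – 31 Dec 2022: 125 days at 0.45% → €3254000 × 0.45% × 125/365 = €5014.7260
Total = €14972.8575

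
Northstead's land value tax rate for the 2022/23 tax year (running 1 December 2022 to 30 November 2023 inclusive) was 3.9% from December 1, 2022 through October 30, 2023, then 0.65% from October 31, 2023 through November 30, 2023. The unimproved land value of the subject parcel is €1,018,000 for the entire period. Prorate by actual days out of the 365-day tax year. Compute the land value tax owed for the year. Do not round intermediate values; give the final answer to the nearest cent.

December 1, 2022 – October 30, 2023: 334 days at 3.9% → €1,018,000 × 3.9% × 334/365 = €36,330.0493
October 31 – November 30, 2023: 31 days at 0.65% → €1,018,000 × 0.65% × 31/365 = €561.9918
Total = €36,892.0411

€36,892.04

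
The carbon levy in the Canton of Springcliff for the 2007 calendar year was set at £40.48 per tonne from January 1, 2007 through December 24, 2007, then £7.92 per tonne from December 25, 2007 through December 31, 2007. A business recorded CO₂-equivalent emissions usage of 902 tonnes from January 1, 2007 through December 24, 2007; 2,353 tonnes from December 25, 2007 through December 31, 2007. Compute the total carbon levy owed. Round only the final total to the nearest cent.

January 1 – December 24, 2007: 902 tonnes at £40.48/tonne → £36512.96
December 25 – December 31, 2007: 2,353 tonnes at £7.92/tonne → £18635.76

£55148.72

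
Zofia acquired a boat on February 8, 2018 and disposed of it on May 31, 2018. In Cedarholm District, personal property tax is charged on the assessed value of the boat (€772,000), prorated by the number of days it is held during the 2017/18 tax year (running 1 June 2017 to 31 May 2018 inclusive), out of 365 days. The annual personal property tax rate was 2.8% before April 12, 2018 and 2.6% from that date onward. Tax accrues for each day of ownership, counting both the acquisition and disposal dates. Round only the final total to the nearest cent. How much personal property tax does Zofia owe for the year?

€6,480.57

February 8 – April 11, 2018: 63 days at 2.8% → €772,000 × 2.8% × 63/365 = €3,730.9808
April 12 – May 31, 2018: 50 days at 2.6% → €772,000 × 2.6% × 50/365 = €2,749.5890
Total = €6,480.5699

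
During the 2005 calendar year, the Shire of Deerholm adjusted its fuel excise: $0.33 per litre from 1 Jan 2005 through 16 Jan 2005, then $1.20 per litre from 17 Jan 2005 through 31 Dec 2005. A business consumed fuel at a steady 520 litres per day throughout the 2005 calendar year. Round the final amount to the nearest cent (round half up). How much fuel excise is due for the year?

1 Jan – 16 Jan 2005: 16 days × 520 litres/day = 8,320 litres at $0.33/litre → $2,745.60
17 Jan – 31 Dec 2005: 349 days × 520 litres/day = 181,480 litres at $1.20/litre → $217,776.00

$220,521.60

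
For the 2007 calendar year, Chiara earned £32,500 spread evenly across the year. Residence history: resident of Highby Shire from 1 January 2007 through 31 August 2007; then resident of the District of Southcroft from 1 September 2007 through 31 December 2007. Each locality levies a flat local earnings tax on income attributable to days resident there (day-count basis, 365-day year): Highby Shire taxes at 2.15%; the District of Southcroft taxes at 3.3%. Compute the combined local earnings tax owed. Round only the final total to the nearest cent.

£823.67

Highby Shire, 1 January – 31 August 2007: 243 days → £32,500 × 2.15% × 243/365 = £465.1952
The District of Southcroft, 1 September – 31 December 2007: 122 days → £32,500 × 3.3% × 122/365 = £358.4795
Total = £823.6747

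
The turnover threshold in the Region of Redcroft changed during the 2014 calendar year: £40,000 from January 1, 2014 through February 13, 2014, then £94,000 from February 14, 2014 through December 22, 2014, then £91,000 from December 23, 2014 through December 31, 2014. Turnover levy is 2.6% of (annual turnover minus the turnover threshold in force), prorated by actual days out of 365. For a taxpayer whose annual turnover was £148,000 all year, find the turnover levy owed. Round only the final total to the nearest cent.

£1,575.17

January 1 – February 13, 2014: 44 days, exemption £40,000 → (£148,000 − £40,000) × 2.6% × 44/365 = £338.4986
February 14 – December 22, 2014: 312 days, exemption £94,000 → (£148,000 − £94,000) × 2.6% × 312/365 = £1,200.1315
December 23 – December 31, 2014: 9 days, exemption £91,000 → (£148,000 − £91,000) × 2.6% × 9/365 = £36.5425
Total = £1,575.1726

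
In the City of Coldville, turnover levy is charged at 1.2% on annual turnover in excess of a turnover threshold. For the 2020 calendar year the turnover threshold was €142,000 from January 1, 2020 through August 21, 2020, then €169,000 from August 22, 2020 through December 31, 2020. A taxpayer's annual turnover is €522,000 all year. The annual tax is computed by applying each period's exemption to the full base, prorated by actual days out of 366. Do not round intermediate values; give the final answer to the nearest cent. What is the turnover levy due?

€4,443.15

January 1 – August 21, 2020: 234 days, exemption €142,000 → (€522,000 − €142,000) × 1.2% × 234/366 = €2,915.4098
August 22 – December 31, 2020: 132 days, exemption €169,000 → (€522,000 − €169,000) × 1.2% × 132/366 = €1,527.7377
Total = €4,443.1475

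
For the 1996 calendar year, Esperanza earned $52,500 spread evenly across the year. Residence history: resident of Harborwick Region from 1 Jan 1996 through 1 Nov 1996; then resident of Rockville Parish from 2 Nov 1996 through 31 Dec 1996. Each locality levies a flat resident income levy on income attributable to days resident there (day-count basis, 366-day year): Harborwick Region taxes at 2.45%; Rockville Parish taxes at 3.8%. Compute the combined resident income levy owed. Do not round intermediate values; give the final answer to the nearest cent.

Harborwick Region, 1 Jan – 1 Nov 1996: 306 days → $52,500 × 2.45% × 306/366 = $1,075.3893
Rockville Parish, 2 Nov – 31 Dec 1996: 60 days → $52,500 × 3.8% × 60/366 = $327.0492
Total = $1,402.4385

$1,402.44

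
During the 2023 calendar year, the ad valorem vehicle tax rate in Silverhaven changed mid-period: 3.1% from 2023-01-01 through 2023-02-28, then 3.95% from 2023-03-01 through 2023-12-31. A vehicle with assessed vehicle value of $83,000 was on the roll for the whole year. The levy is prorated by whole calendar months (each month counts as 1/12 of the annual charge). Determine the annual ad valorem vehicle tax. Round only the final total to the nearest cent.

$3,160.92

2023-01-01 to 2023-02-28: 2 months at 3.1% → $83,000 × 3.1% × 2/12 = $428.8333
2023-03-01 to 2023-12-31: 10 months at 3.95% → $83,000 × 3.95% × 10/12 = $2,732.0833
Total = $3,160.9167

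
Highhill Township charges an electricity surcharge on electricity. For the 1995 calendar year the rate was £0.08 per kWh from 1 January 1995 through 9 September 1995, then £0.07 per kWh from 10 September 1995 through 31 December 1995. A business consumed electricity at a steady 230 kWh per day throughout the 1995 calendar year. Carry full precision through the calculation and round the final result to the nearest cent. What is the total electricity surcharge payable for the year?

£6,456.10

1 January – 9 September 1995: 252 days × 230 kWh/day = 57,960 kWh at £0.08/kWh → £4,636.80
10 September – 31 December 1995: 113 days × 230 kWh/day = 25,990 kWh at £0.07/kWh → £1,819.30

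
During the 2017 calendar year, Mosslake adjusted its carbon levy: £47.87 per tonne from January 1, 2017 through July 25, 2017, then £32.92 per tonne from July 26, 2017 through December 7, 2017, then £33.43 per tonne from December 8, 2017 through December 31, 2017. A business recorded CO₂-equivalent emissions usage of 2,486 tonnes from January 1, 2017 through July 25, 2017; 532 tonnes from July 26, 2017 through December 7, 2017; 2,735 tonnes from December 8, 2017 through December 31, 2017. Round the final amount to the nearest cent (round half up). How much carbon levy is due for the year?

£227949.31

January 1 – July 25, 2017: 2,486 tonnes at £47.87/tonne → £119004.82
July 26 – December 7, 2017: 532 tonnes at £32.92/tonne → £17513.44
December 8 – December 31, 2017: 2,735 tonnes at £33.43/tonne → £91431.05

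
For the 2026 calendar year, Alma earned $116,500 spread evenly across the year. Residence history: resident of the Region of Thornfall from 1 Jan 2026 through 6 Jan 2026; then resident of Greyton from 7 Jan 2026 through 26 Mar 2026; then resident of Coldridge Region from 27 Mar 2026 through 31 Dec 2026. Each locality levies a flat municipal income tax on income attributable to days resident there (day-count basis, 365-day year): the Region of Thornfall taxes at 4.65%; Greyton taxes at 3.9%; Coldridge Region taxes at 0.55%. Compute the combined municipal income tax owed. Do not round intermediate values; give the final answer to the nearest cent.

The Region of Thornfall, 1 Jan – 6 Jan 2026: 6 days → $116,500 × 4.65% × 6/365 = $89.0507
Greyton, 7 Jan – 26 Mar 2026: 79 days → $116,500 × 3.9% × 79/365 = $983.3877
Coldridge Region, 27 Mar – 31 Dec 2026: 280 days → $116,500 × 0.55% × 280/365 = $491.5342
Total = $1,563.9726

$1,563.97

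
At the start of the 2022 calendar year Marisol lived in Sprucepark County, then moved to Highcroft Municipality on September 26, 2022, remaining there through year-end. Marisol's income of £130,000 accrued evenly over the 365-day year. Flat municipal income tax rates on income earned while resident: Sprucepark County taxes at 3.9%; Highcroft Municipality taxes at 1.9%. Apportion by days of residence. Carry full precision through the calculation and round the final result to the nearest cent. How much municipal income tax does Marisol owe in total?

Sprucepark County, January 1 – September 25, 2022: 268 days → £130,000 × 3.9% × 268/365 = £3,722.6301
Highcroft Municipality, September 26 – December 31, 2022: 97 days → £130,000 × 1.9% × 97/365 = £656.4110
Total = £4,379.0411

£4,379.04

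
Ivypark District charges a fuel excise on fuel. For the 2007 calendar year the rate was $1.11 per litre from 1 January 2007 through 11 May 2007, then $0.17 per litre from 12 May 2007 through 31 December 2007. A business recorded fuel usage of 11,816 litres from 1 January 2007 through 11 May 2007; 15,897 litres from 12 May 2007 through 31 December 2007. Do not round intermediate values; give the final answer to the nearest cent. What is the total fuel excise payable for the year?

1 January – 11 May 2007: 11,816 litres at $1.11/litre → $13,115.76
12 May – 31 December 2007: 15,897 litres at $0.17/litre → $2,702.49

$15,818.25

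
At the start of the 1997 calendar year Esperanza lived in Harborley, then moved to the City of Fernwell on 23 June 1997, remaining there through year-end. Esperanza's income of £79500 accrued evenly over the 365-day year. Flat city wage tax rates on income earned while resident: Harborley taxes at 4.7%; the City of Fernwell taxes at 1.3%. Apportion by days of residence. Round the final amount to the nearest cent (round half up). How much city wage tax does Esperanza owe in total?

£2314.65

Harborley, 1 January – 22 June 1997: 173 days → £79500 × 4.7% × 173/365 = £1770.9986
The City of Fernwell, 23 June – 31 December 1997: 192 days → £79500 × 1.3% × 192/365 = £543.6493
Total = £2314.6479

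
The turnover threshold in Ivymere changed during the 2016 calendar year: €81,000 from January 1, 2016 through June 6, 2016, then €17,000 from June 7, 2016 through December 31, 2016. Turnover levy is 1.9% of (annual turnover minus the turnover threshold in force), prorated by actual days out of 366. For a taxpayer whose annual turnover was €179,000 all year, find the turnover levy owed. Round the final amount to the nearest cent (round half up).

€2,553.06

January 1 – June 6, 2016: 158 days, exemption €81,000 → (€179,000 − €81,000) × 1.9% × 158/366 = €803.8142
June 7 – December 31, 2016: 208 days, exemption €17,000 → (€179,000 − €17,000) × 1.9% × 208/366 = €1,749.2459
Total = €2,553.0601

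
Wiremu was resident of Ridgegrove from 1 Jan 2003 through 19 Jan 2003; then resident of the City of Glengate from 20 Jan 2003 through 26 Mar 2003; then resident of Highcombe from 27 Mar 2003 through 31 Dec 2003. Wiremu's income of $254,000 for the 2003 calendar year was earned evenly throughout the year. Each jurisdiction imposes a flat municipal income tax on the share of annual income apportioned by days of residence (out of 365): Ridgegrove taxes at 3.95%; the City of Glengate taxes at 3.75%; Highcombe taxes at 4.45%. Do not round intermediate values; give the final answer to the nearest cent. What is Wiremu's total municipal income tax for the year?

$10,915.39

Ridgegrove, 1 Jan – 19 Jan 2003: 19 days → $254,000 × 3.95% × 19/365 = $522.2658
The City of Glengate, 20 Jan – 26 Mar 2003: 66 days → $254,000 × 3.75% × 66/365 = $1,722.3288
Highcombe, 27 Mar – 31 Dec 2003: 280 days → $254,000 × 4.45% × 280/365 = $8,670.7945
Total = $10,915.3890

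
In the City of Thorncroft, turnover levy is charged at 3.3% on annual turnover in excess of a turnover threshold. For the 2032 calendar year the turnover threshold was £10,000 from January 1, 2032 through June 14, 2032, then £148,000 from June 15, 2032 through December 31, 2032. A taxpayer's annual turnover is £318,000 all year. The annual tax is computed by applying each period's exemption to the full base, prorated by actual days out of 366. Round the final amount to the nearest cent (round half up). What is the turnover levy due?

£7,675.48

January 1 – June 14, 2032: 166 days, exemption £10,000 → (£318,000 − £10,000) × 3.3% × 166/366 = £4,609.9016
June 15 – December 31, 2032: 200 days, exemption £148,000 → (£318,000 − £148,000) × 3.3% × 200/366 = £3,065.5738
Total = £7,675.4754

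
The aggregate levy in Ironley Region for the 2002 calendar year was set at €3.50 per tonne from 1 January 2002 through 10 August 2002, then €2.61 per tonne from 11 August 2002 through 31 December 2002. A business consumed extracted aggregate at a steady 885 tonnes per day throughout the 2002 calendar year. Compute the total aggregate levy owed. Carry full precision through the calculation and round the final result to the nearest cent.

1 January – 10 August 2002: 222 days × 885 tonnes/day = 196,470 tonnes at €3.50/tonne → €687645.00
11 August – 31 December 2002: 143 days × 885 tonnes/day = 126,555 tonnes at €2.61/tonne → €330308.55

€1017953.55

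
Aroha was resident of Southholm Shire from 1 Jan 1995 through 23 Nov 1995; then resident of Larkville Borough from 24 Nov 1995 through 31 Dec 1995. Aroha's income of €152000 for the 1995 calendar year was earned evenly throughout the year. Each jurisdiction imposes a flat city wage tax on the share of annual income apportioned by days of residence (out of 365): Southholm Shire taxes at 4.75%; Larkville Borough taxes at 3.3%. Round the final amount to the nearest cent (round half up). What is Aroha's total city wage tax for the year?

€6990.54

Southholm Shire, 1 Jan – 23 Nov 1995: 327 days → €152000 × 4.75% × 327/365 = €6468.3288
Larkville Borough, 24 Nov – 31 Dec 1995: 38 days → €152000 × 3.3% × 38/365 = €522.2137
Total = €6990.5425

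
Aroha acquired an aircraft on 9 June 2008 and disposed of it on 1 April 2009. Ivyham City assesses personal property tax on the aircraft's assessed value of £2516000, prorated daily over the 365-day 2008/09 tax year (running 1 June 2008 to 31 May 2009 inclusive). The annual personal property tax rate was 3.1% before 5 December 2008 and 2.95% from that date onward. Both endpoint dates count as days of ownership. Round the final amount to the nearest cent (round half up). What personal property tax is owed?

9 June – 4 December 2008: 179 days at 3.1% → £2516000 × 3.1% × 179/365 = £38250.0932
5 December 2008 – 1 April 2009: 118 days at 2.95% → £2516000 × 2.95% × 118/365 = £23995.0575
Total = £62245.1507

£62245.15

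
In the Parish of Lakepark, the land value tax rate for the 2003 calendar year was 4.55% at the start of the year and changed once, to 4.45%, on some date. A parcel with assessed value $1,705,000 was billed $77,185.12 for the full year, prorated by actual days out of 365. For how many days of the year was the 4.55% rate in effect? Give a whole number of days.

Let d = days at the first rate; then 365 − d days at the second rate.
$1,705,000 × [4.55%·d + 4.45%·(365−d)] / 365 = $77,185.12
Solving gives d = 281, so the new rate took effect on October 9, 2003.

281 days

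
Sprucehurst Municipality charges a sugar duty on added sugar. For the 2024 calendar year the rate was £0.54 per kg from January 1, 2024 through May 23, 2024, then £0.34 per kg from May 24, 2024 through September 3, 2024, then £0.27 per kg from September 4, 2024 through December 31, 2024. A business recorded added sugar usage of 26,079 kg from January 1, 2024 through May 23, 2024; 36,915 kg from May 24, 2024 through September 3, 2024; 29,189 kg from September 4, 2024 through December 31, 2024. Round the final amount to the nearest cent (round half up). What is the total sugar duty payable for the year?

£34,514.79

January 1 – May 23, 2024: 26,079 kg at £0.54/kg → £14,082.66
May 24 – September 3, 2024: 36,915 kg at £0.34/kg → £12,551.10
September 4 – December 31, 2024: 29,189 kg at £0.27/kg → £7,881.03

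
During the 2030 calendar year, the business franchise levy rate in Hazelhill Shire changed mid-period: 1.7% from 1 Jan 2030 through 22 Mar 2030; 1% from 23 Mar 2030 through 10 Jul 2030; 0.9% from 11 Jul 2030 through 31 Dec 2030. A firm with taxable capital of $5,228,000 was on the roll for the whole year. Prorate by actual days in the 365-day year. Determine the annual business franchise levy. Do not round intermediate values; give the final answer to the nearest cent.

1 Jan – 22 Mar 2030: 81 days at 1.7% → $5,228,000 × 1.7% × 81/365 = $19,723.1671
23 Mar – 10 Jul 2030: 110 days at 1% → $5,228,000 × 1% × 110/365 = $15,755.6164
11 Jul – 31 Dec 2030: 174 days at 0.9% → $5,228,000 × 0.9% × 174/365 = $22,430.2685
Total = $57,909.0521

$57,909.05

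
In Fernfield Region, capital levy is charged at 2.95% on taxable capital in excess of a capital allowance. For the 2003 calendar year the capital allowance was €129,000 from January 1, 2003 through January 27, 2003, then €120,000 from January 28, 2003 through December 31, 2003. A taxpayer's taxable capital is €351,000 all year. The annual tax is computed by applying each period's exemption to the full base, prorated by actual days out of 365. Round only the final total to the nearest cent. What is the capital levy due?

€6,794.86

January 1 – January 27, 2003: 27 days, exemption €129,000 → (€351,000 − €129,000) × 2.95% × 27/365 = €484.4466
January 28 – December 31, 2003: 338 days, exemption €120,000 → (€351,000 − €120,000) × 2.95% × 338/365 = €6,310.4137
Total = €6,794.8603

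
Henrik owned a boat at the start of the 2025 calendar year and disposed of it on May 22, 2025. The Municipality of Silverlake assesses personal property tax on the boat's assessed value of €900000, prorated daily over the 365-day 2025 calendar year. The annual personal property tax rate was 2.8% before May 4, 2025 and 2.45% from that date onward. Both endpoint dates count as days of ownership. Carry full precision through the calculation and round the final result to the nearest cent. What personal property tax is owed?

€9639.86

January 1 – May 3, 2025: 123 days at 2.8% → €900000 × 2.8% × 123/365 = €8492.0548
May 4 – May 22, 2025: 19 days at 2.45% → €900000 × 2.45% × 19/365 = €1147.8082
Total = €9639.8630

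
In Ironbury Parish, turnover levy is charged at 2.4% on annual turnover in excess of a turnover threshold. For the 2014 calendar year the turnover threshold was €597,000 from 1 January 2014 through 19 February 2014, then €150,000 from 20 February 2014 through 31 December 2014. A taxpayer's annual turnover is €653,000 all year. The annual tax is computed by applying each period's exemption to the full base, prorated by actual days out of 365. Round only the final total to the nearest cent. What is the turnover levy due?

€10,602.41

1 January – 19 February 2014: 50 days, exemption €597,000 → (€653,000 − €597,000) × 2.4% × 50/365 = €184.1096
20 February – 31 December 2014: 315 days, exemption €150,000 → (€653,000 − €150,000) × 2.4% × 315/365 = €10,418.3014
Total = €10,602.4110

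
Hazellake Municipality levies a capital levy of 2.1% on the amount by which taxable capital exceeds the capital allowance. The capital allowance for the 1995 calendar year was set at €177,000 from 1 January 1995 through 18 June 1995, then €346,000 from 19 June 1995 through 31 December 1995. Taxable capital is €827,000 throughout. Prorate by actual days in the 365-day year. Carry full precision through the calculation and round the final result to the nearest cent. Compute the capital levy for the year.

€11,744.24

1 January – 18 June 1995: 169 days, exemption €177,000 → (€827,000 − €177,000) × 2.1% × 169/365 = €6,320.1370
19 June – 31 December 1995: 196 days, exemption €346,000 → (€827,000 − €346,000) × 2.1% × 196/365 = €5,424.0986
Total = €11,744.2356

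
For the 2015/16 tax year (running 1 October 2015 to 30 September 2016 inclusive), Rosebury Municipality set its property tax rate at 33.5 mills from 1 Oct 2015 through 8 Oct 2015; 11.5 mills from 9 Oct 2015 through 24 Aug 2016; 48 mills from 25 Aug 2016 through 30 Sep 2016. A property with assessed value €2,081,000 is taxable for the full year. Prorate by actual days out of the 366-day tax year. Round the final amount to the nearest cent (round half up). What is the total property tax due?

€32,610.86

1 Oct – 8 Oct 2015: 8 days at 33.5 mills → €2,081,000 × 3.35% × 8/366 = €1,523.7923
9 Oct 2015 – 24 Aug 2016: 321 days at 11.5 mills → €2,081,000 × 1.15% × 321/366 = €20,989.1025
25 Aug – 30 Sep 2016: 37 days at 48 mills → €2,081,000 × 4.8% × 37/366 = €10,097.9672
Total = €32,610.8620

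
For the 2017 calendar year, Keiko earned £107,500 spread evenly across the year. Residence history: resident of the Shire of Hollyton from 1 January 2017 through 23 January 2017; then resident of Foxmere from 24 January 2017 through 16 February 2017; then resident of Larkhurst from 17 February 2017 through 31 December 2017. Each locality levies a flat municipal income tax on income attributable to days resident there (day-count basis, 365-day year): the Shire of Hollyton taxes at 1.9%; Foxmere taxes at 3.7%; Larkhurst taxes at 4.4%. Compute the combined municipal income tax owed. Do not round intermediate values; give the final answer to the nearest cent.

£4,511.17

The Shire of Hollyton, 1 January – 23 January 2017: 23 days → £107,500 × 1.9% × 23/365 = £128.7055
Foxmere, 24 January – 16 February 2017: 24 days → £107,500 × 3.7% × 24/365 = £261.5342
Larkhurst, 17 February – 31 December 2017: 318 days → £107,500 × 4.4% × 318/365 = £4,120.9315
Total = £4,511.1712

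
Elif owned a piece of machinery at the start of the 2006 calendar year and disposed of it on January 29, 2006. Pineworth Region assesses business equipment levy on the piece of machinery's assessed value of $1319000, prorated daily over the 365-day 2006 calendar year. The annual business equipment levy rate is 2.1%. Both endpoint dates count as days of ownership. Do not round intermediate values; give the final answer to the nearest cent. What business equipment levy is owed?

$2200.74

Days held (January 1 – January 29, 2006): 29 out of 365
Tax = $1319000 × 2.1% × 29/365 = $2200.7425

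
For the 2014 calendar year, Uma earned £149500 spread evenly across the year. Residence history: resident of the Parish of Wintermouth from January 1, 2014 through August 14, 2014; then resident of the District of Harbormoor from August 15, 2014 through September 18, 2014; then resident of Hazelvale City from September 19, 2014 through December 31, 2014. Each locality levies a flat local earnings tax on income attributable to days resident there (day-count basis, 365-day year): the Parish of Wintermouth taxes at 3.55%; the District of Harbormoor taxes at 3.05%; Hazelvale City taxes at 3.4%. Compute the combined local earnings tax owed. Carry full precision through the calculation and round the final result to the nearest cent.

The Parish of Wintermouth, January 1 – August 14, 2014: 226 days → £149500 × 3.55% × 226/365 = £3286.1329
The District of Harbormoor, August 15 – September 18, 2014: 35 days → £149500 × 3.05% × 35/365 = £437.2363
Hazelvale City, September 19 – December 31, 2014: 104 days → £149500 × 3.4% × 104/365 = £1448.3068
Total = £5171.6760

£5171.68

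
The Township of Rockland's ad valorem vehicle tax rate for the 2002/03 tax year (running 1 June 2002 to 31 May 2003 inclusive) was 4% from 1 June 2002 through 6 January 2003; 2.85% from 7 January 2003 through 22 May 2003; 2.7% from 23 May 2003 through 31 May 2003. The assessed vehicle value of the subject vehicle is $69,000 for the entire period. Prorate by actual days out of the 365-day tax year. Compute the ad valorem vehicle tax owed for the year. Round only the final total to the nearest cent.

1 June 2002 – 6 January 2003: 220 days at 4% → $69,000 × 4% × 220/365 = $1,663.5616
7 January – 22 May 2003: 136 days at 2.85% → $69,000 × 2.85% × 136/365 = $732.7233
23 May – 31 May 2003: 9 days at 2.7% → $69,000 × 2.7% × 9/365 = $45.9370
Total = $2,442.2219

$2,442.22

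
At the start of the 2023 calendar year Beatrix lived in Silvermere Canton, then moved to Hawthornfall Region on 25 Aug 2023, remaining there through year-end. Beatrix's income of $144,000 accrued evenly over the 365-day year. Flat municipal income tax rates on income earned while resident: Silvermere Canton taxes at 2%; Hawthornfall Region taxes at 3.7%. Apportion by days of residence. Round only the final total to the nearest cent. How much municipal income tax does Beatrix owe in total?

$3,745.18

Silvermere Canton, 1 Jan – 24 Aug 2023: 236 days → $144,000 × 2% × 236/365 = $1,862.1370
Hawthornfall Region, 25 Aug – 31 Dec 2023: 129 days → $144,000 × 3.7% × 129/365 = $1,883.0466
Total = $3,745.1836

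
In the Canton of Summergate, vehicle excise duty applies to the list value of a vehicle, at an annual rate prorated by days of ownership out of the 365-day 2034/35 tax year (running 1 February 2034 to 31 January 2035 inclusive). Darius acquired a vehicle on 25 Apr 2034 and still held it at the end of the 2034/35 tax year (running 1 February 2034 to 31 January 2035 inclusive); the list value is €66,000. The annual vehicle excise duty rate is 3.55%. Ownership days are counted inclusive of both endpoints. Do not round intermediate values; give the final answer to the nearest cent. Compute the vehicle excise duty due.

€1,810.21

Days held (25 Apr 2034 – 31 Jan 2035): 282 out of 365
Tax = €66,000 × 3.55% × 282/365 = €1,810.2082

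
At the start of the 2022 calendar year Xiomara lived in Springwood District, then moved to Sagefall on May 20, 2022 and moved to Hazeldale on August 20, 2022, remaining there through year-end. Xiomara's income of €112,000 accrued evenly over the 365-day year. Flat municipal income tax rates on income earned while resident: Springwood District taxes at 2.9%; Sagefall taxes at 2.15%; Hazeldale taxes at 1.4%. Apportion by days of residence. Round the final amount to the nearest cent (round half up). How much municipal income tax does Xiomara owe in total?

Springwood District, January 1 – May 19, 2022: 139 days → €112,000 × 2.9% × 139/365 = €1,236.9096
Sagefall, May 20 – August 19, 2022: 92 days → €112,000 × 2.15% × 92/365 = €606.9479
Hazeldale, August 20 – December 31, 2022: 134 days → €112,000 × 1.4% × 134/365 = €575.6493
Total = €2,419.5068

€2,419.51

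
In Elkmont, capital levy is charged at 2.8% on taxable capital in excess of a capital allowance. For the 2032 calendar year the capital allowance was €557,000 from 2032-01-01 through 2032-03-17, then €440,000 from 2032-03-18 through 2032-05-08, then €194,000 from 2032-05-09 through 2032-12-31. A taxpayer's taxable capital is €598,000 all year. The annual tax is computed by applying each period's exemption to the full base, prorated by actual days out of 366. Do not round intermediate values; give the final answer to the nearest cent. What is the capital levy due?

€8,195.05

2032-01-01 to 2032-03-17: 77 days, exemption €557,000 → (€598,000 − €557,000) × 2.8% × 77/366 = €241.5191
2032-03-18 to 2032-05-08: 52 days, exemption €440,000 → (€598,000 − €440,000) × 2.8% × 52/366 = €628.5464
2032-05-09 to 2032-12-31: 237 days, exemption €194,000 → (€598,000 − €194,000) × 2.8% × 237/366 = €7,324.9836
Total = €8,195.0492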